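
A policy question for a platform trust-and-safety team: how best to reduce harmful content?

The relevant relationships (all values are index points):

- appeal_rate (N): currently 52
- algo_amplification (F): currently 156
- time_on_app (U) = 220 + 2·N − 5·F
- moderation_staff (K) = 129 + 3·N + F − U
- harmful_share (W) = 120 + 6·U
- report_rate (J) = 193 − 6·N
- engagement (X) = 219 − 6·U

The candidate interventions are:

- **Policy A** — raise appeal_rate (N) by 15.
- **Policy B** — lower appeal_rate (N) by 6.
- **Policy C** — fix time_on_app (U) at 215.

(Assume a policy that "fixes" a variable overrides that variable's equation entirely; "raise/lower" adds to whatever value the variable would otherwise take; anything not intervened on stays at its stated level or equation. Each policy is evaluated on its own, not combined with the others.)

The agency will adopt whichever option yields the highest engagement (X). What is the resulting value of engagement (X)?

3027

Policy A (N + 15):
  N = 52 + 15 = 67
  F = 156
  U = 220 + 2·67 − 5·156 = -426
  X = 219 − 6·(-426) = 2775
Policy B (N − 6):
  N = 52 − 6 = 46
  F = 156
  U = 220 + 2·46 − 5·156 = -468
  X = 219 − 6·(-468) = 3027
Policy C (U := 215):
  N = 52
  F = 156
  U = 215
  X = 219 − 6·215 = -1071
Comparing — Policy A: X=2775, Policy B: X=3027, Policy C: X=-1071. Highest is 3027 (Policy B).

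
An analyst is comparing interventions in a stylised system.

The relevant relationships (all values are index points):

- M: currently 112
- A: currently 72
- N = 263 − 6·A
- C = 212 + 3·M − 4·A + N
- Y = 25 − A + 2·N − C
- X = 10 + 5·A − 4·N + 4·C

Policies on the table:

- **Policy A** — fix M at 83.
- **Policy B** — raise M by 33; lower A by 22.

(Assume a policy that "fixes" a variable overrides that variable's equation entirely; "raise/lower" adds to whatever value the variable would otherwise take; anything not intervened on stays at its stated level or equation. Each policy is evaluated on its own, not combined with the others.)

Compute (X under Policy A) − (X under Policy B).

-986

Policy A (M := 83):
  M = 83
  A = 72
  N = 263 − 6·72 = -169
  C = 212 + 3·83 − 4·72 + (-169) = 4
  X = 10 + 5·72 − 4·(-169) + 4·4 = 1062
Policy B (M + 33, A − 22):
  M = 112 + 33 = 145
  A = 72 − 22 = 50
  N = 263 − 6·50 = -37
  C = 212 + 3·145 − 4·50 + (-37) = 410
  X = 10 + 5·50 − 4·(-37) + 4·410 = 2048
X: 1062 − 2048 = -986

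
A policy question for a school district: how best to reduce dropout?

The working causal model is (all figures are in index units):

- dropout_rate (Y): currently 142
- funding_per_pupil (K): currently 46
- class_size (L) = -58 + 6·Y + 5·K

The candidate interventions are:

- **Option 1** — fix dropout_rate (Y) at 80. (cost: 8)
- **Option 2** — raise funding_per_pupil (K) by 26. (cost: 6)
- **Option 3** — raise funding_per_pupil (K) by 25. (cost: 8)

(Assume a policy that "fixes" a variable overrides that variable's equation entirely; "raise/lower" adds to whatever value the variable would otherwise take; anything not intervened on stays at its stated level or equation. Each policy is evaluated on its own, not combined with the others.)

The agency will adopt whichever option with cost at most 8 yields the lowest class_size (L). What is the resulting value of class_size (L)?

652

Option 1 (Y := 80):
  Y = 80
  K = 46
  L = -58 + 6·80 + 5·46 = 652
Option 2 (K + 26):
  Y = 142
  K = 46 + 26 = 72
  L = -58 + 6·142 + 5·72 = 1154
Option 3 (K + 25):
  Y = 142
  K = 46 + 25 = 71
  L = -58 + 6·142 + 5·71 = 1149
Comparing — Option 1: L=652, Option 2: L=1154, Option 3: L=1149. Lowest is 652 (Option 1).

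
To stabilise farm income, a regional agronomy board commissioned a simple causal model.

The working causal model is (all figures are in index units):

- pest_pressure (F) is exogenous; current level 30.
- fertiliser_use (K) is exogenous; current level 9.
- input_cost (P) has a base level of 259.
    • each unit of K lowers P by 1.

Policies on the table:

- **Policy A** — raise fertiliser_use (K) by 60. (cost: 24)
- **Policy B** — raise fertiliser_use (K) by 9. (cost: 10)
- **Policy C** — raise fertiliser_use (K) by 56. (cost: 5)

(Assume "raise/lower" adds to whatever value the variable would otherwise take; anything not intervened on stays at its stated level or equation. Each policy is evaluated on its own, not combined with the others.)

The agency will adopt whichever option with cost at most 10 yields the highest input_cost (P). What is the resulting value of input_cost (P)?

241

Policy B (K + 9):
  K = 9 + 9 = 18
  P = 259 − 18 = 241
Policy C (K + 56):
  K = 9 + 56 = 65
  P = 259 − 65 = 194
Comparing — Policy B: P=241, Policy C: P=194. Highest is 241 (Policy B).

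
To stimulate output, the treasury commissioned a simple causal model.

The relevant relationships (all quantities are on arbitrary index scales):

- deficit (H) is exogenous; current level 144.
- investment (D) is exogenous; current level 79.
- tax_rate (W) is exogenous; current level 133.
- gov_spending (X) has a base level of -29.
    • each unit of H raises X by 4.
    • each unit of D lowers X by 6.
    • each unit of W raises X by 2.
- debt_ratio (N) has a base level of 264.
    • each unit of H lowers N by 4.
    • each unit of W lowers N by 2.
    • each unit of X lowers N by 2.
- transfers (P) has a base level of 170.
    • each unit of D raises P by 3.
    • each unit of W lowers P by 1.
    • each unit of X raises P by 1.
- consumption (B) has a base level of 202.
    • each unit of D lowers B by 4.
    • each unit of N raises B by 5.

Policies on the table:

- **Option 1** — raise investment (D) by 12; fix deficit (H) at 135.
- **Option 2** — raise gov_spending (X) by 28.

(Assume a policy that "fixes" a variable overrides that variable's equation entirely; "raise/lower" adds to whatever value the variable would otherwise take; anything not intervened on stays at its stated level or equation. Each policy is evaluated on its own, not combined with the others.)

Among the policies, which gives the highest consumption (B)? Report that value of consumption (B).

Option 1 (D + 12, H := 135):
  H = 135
  D = 79 + 12 = 91
  W = 133
  X = -29 + 4·135 − 6·91 + 2·133 = 231
  N = 264 − 4·135 − 2·133 − 2·231 = -1004
  B = 202 − 4·91 + 5·(-1004) = -5182
Option 2 (X + 28):
  H = 144
  D = 79
  W = 133
  X = -29 + 4·144 − 6·79 + 2·133 (+28 from intervention) = 367
  N = 264 − 4·144 − 2·133 − 2·367 = -1312
  B = 202 − 4·79 + 5·(-1312) = -6674
Comparing — Option 1: B=-5182, Option 2: B=-6674. Highest is -5182 (Option 1).

-5182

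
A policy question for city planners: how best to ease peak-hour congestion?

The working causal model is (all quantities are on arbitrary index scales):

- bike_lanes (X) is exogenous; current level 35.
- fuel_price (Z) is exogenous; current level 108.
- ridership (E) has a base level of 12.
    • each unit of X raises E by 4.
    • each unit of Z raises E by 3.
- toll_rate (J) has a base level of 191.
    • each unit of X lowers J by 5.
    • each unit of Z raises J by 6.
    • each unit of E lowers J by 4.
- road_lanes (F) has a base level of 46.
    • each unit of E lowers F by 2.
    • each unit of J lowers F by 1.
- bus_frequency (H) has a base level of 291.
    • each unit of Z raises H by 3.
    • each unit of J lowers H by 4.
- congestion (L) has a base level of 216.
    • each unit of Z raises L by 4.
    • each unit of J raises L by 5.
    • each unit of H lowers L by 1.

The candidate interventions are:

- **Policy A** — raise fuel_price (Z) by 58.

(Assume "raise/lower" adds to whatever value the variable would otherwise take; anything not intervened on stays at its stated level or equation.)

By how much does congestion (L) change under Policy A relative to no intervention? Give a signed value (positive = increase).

Baseline:
  X = 35
  Z = 108
  E = 12 + 4·35 + 3·108 = 476
  J = 191 − 5·35 + 6·108 − 4·476 = -1240
  H = 291 + 3·108 − 4·(-1240) = 5575
  L = 216 + 4·108 + 5·(-1240) − 5575 = -11127
Policy A (Z + 58):
  X = 35
  Z = 108 + 58 = 166
  E = 12 + 4·35 + 3·166 = 650
  J = 191 − 5·35 + 6·166 − 4·650 = -1588
  H = 291 + 3·166 − 4·(-1588) = 7141
  L = 216 + 4·166 + 5·(-1588) − 7141 = -14201
Change in L: -14201 − (-11127) = -3074

-3074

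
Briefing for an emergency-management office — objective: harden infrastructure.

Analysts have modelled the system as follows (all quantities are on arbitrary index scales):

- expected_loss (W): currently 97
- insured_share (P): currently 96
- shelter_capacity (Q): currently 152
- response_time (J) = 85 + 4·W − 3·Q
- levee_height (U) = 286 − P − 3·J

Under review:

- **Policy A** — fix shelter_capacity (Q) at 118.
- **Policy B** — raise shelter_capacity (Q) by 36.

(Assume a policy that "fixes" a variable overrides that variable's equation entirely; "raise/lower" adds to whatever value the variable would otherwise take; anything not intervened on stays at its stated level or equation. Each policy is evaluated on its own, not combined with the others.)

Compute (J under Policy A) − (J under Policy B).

Policy A (Q := 118):
  W = 97
  Q = 118
  J = 85 + 4·97 − 3·118 = 119
Policy B (Q + 36):
  W = 97
  Q = 152 + 36 = 188
  J = 85 + 4·97 − 3·188 = -91
J: 119 − (-91) = 210

210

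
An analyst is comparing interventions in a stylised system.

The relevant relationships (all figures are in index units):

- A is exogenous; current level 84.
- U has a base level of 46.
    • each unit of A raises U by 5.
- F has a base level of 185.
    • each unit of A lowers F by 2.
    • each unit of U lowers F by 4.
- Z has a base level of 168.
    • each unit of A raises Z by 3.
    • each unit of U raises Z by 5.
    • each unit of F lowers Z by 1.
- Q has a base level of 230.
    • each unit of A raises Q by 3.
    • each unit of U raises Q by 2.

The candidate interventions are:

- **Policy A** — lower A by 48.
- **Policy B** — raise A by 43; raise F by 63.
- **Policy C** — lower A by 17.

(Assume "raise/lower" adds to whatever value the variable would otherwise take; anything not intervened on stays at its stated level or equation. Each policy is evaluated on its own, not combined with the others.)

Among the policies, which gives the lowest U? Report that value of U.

226

Policy A (A − 48):
  A = 84 − 48 = 36
  U = 46 + 5·36 = 226
Policy B (A + 43, F + 63):
  A = 84 + 43 = 127
  U = 46 + 5·127 = 681
Policy C (A − 17):
  A = 84 − 17 = 67
  U = 46 + 5·67 = 381
Comparing — Policy A: U=226, Policy B: U=681, Policy C: U=381. Lowest is 226 (Policy A).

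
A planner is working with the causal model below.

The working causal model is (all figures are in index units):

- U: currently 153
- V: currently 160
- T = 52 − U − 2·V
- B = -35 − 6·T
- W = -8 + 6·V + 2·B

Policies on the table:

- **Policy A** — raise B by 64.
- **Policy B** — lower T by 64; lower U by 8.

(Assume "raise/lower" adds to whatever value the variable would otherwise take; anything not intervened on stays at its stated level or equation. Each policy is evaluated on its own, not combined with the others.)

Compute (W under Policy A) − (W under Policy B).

-544

Policy A (B + 64):
  U = 153
  V = 160
  T = 52 − 153 − 2·160 = -421
  B = -35 − 6·(-421) (+64 from intervention) = 2555
  W = -8 + 6·160 + 2·2555 = 6062
Policy B (T − 64, U − 8):
  U = 153 − 8 = 145
  V = 160
  T = 52 − 145 − 2·160 (−64 from intervention) = -477
  B = -35 − 6·(-477) = 2827
  W = -8 + 6·160 + 2·2827 = 6606
W: 6062 − 6606 = -544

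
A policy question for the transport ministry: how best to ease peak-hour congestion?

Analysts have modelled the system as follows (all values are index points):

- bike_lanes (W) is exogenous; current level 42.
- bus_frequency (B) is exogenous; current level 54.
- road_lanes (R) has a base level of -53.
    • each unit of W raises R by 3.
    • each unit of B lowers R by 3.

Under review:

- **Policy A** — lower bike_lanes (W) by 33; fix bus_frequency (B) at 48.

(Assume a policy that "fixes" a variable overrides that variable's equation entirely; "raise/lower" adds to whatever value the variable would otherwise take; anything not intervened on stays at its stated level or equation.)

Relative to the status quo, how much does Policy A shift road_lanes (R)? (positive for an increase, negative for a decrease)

-81

Baseline:
  W = 42
  B = 54
  R = -53 + 3·42 − 3·54 = -89
Policy A (W − 33, B := 48):
  W = 42 − 33 = 9
  B = 48
  R = -53 + 3·9 − 3·48 = -170
Change in R: -170 − (-89) = -81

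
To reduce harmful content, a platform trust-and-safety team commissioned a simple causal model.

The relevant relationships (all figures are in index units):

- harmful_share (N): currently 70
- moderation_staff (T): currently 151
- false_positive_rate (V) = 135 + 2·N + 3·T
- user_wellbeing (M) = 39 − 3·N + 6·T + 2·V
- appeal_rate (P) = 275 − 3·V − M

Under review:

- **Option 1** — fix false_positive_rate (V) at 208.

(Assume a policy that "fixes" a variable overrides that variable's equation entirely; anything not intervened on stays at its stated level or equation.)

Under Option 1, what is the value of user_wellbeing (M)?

Option 1 (V := 208):
  N = 70
  T = 151
  V = 208
  M = 39 − 3·70 + 6·151 + 2·208 = 1151

1151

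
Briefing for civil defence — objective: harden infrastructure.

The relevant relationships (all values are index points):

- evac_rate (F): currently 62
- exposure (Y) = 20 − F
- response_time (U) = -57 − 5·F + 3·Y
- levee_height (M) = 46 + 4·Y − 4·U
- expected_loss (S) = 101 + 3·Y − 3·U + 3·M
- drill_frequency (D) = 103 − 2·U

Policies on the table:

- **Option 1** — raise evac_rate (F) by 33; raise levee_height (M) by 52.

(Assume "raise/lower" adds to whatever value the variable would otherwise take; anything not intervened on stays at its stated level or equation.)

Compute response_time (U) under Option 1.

-757

Option 1 (F + 33, M + 52):
  F = 62 + 33 = 95
  Y = 20 − 95 = -75
  U = -57 − 5·95 + 3·(-75) = -757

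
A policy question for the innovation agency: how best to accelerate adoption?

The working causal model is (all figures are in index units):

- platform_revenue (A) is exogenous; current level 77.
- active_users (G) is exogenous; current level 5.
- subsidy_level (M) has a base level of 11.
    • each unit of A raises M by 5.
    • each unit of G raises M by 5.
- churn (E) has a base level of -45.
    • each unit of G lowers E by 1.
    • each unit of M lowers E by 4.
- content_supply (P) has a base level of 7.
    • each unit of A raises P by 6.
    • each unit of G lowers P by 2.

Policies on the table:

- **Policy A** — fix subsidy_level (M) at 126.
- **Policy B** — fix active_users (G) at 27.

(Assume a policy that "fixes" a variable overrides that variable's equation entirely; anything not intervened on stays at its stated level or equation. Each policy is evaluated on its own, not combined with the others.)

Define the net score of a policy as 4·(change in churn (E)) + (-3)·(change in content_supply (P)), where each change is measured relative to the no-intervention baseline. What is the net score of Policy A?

Baseline:
  A = 77
  G = 5
  M = 11 + 5·77 + 5·5 = 421
  E = -45 − 5 − 4·421 = -1734
  P = 7 + 6·77 − 2·5 = 459
Policy A (M := 126):
  A = 77
  G = 5
  M = 126
  E = -45 − 5 − 4·126 = -554
  P = 7 + 6·77 − 2·5 = 459
ΔE = -554 − (-1734) = 1180; ΔP = 459 − 459 = 0
Score = 4·1180 + (-3)·0 = 4720

4720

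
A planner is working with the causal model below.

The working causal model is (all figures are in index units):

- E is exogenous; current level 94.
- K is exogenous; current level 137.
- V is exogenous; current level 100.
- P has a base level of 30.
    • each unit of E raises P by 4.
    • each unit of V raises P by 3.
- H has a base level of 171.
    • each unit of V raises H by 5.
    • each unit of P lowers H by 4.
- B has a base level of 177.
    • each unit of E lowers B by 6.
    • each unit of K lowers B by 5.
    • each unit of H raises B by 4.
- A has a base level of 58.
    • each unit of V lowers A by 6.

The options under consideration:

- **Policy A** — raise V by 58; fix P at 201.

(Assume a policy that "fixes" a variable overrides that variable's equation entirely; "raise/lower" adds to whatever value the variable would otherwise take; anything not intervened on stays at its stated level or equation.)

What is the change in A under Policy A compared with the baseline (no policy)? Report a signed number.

Baseline:
  V = 100
  A = 58 − 6·100 = -542
Policy A (V + 58, P := 201):
  V = 100 + 58 = 158
  A = 58 − 6·158 = -890
Change in A: -890 − (-542) = -348

-348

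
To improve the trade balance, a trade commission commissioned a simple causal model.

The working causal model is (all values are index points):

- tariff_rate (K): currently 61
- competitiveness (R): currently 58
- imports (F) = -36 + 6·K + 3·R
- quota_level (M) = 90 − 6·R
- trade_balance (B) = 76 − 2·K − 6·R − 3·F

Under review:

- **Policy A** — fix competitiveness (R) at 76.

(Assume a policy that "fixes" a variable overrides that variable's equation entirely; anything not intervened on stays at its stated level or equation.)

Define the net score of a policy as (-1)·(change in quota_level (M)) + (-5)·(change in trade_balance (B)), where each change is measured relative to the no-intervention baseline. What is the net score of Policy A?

1458

Baseline:
  K = 61
  R = 58
  F = -36 + 6·61 + 3·58 = 504
  M = 90 − 6·58 = -258
  B = 76 − 2·61 − 6·58 − 3·504 = -1906
Policy A (R := 76):
  K = 61
  R = 76
  F = -36 + 6·61 + 3·76 = 558
  M = 90 − 6·76 = -366
  B = 76 − 2·61 − 6·76 − 3·558 = -2176
ΔM = -366 − (-258) = -108; ΔB = -2176 − (-1906) = -270
Score = (-1)·(-108) + (-5)·(-270) = 1458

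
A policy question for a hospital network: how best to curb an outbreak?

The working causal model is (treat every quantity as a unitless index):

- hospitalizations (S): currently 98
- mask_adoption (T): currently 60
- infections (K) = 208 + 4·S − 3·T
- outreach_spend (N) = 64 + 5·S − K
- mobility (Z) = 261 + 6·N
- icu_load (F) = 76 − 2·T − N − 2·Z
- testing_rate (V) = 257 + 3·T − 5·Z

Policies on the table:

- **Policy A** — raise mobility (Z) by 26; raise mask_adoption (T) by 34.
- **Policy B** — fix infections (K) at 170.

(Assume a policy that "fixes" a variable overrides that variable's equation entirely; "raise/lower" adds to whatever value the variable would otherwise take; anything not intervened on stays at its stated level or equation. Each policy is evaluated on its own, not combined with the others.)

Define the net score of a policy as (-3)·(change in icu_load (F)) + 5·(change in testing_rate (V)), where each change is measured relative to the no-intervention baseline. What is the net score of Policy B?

Baseline:
  S = 98
  T = 60
  K = 208 + 4·98 − 3·60 = 420
  N = 64 + 5·98 − 420 = 134
  Z = 261 + 6·134 = 1065
  F = 76 − 2·60 − 134 − 2·1065 = -2308
  V = 257 + 3·60 − 5·1065 = -4888
Policy B (K := 170):
  S = 98
  T = 60
  K = 170
  N = 64 + 5·98 − 170 = 384
  Z = 261 + 6·384 = 2565
  F = 76 − 2·60 − 384 − 2·2565 = -5558
  V = 257 + 3·60 − 5·2565 = -12388
ΔF = -5558 − (-2308) = -3250; ΔV = -12388 − (-4888) = -7500
Score = (-3)·(-3250) + 5·(-7500) = -27750

-27750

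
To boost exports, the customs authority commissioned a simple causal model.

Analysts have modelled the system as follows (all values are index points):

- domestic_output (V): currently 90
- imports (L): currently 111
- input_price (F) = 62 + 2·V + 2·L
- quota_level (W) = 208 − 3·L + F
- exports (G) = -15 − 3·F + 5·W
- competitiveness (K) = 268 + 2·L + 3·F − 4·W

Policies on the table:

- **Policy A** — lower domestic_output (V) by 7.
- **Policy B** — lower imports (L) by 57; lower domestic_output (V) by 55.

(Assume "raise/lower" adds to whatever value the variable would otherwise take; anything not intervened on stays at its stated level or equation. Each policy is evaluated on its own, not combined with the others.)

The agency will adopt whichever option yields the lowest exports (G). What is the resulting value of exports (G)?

Policy A (V − 7):
  V = 90 − 7 = 83
  L = 111
  F = 62 + 2·83 + 2·111 = 450
  W = 208 − 3·111 + 450 = 325
  G = -15 − 3·450 + 5·325 = 260
Policy B (L − 57, V − 55):
  V = 90 − 55 = 35
  L = 111 − 57 = 54
  F = 62 + 2·35 + 2·54 = 240
  W = 208 − 3·54 + 240 = 286
  G = -15 − 3·240 + 5·286 = 695
Comparing — Policy A: G=260, Policy B: G=695. Lowest is 260 (Policy A).

260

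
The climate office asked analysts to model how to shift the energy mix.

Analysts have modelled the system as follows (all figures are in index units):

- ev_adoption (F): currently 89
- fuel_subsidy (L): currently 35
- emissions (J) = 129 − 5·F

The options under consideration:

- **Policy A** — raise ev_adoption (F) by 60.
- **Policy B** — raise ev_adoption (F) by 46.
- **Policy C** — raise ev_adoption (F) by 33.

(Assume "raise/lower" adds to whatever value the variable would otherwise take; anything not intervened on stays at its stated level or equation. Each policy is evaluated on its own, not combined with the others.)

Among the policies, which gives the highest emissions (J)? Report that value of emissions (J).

Policy A (F + 60):
  F = 89 + 60 = 149
  J = 129 − 5·149 = -616
Policy B (F + 46):
  F = 89 + 46 = 135
  J = 129 − 5·135 = -546
Policy C (F + 33):
  F = 89 + 33 = 122
  J = 129 − 5·122 = -481
Comparing — Policy A: J=-616, Policy B: J=-546, Policy C: J=-481. Highest is -481 (Policy C).

-481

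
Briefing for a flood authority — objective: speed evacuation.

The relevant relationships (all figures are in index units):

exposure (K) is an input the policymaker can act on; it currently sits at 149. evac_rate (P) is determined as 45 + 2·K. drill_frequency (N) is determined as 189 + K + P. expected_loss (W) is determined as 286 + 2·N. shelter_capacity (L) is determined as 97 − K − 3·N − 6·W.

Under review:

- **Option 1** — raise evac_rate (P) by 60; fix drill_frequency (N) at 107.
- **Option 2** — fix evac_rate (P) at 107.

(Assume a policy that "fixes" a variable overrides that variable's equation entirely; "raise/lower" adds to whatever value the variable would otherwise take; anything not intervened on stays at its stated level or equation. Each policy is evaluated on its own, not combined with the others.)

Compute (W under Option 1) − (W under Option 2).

-676

Option 1 (P + 60, N := 107):
  K = 149
  P = 45 + 2·149 (+60 from intervention) = 403
  N = 107
  W = 286 + 2·107 = 500
Option 2 (P := 107):
  K = 149
  P = 107
  N = 189 + 149 + 107 = 445
  W = 286 + 2·445 = 1176
W: 500 − 1176 = -676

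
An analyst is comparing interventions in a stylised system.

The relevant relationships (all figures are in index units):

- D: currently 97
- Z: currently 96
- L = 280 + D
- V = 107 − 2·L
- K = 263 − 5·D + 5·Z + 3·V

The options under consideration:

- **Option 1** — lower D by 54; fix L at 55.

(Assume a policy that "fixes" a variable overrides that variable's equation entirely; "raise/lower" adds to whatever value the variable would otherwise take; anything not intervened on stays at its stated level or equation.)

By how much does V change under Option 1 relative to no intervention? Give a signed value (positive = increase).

Baseline:
  D = 97
  L = 280 + 97 = 377
  V = 107 − 2·377 = -647
Option 1 (D − 54, L := 55):
  D = 97 − 54 = 43
  L = 55
  V = 107 − 2·55 = -3
Change in V: -3 − (-647) = 644

644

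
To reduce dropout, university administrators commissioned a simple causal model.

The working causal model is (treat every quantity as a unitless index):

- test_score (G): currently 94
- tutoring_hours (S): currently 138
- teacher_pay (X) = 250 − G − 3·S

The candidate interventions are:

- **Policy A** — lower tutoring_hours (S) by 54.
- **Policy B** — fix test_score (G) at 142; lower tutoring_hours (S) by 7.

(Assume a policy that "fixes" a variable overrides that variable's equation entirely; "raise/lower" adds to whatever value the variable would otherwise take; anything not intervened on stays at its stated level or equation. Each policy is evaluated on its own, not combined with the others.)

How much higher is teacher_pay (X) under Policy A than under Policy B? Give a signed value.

189

Policy A (S − 54):
  G = 94
  S = 138 − 54 = 84
  X = 250 − 94 − 3·84 = -96
Policy B (G := 142, S − 7):
  G = 142
  S = 138 − 7 = 131
  X = 250 − 142 − 3·131 = -285
X: -96 − (-285) = 189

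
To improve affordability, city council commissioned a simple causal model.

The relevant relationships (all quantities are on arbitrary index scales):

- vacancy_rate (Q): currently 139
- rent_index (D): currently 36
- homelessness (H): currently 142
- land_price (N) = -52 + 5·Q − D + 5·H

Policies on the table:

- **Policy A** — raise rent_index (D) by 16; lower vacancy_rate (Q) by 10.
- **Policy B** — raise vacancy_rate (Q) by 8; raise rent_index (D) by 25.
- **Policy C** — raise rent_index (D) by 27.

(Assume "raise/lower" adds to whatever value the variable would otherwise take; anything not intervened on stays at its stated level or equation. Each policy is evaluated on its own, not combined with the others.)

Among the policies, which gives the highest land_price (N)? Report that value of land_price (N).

1332

Policy A (D + 16, Q − 10):
  Q = 139 − 10 = 129
  D = 36 + 16 = 52
  H = 142
  N = -52 + 5·129 − 52 + 5·142 = 1251
Policy B (Q + 8, D + 25):
  Q = 139 + 8 = 147
  D = 36 + 25 = 61
  H = 142
  N = -52 + 5·147 − 61 + 5·142 = 1332
Policy C (D + 27):
  Q = 139
  D = 36 + 27 = 63
  H = 142
  N = -52 + 5·139 − 63 + 5·142 = 1290
Comparing — Policy A: N=1251, Policy B: N=1332, Policy C: N=1290. Highest is 1332 (Policy B).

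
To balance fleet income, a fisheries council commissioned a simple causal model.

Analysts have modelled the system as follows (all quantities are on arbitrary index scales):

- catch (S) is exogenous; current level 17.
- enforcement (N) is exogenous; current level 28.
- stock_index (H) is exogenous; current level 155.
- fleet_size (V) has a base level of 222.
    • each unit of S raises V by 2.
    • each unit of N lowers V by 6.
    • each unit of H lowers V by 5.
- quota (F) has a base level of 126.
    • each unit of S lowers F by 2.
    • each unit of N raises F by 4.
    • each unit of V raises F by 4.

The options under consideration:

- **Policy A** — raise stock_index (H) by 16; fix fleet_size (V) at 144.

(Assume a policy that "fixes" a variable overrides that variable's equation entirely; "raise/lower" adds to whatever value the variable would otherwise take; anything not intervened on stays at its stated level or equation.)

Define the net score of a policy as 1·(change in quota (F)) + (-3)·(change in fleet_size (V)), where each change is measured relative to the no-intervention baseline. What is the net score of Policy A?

Baseline:
  S = 17
  N = 28
  H = 155
  V = 222 + 2·17 − 6·28 − 5·155 = -687
  F = 126 − 2·17 + 4·28 + 4·(-687) = -2544
Policy A (H + 16, V := 144):
  S = 17
  N = 28
  H = 155 + 16 = 171
  V = 144
  F = 126 − 2·17 + 4·28 + 4·144 = 780
ΔF = 780 − (-2544) = 3324; ΔV = 144 − (-687) = 831
Score = 1·3324 + (-3)·831 = 831

831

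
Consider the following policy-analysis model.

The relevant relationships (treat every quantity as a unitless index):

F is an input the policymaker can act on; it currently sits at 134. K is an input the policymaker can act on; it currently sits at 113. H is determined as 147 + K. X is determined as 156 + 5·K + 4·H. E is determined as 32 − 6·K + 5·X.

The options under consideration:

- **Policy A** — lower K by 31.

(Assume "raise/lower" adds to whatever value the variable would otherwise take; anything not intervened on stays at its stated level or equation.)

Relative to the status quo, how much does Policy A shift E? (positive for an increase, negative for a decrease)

-1209

Baseline:
  K = 113
  H = 147 + 113 = 260
  X = 156 + 5·113 + 4·260 = 1761
  E = 32 − 6·113 + 5·1761 = 8159
Policy A (K − 31):
  K = 113 − 31 = 82
  H = 147 + 82 = 229
  X = 156 + 5·82 + 4·229 = 1482
  E = 32 − 6·82 + 5·1482 = 6950
Change in E: 6950 − 8159 = -1209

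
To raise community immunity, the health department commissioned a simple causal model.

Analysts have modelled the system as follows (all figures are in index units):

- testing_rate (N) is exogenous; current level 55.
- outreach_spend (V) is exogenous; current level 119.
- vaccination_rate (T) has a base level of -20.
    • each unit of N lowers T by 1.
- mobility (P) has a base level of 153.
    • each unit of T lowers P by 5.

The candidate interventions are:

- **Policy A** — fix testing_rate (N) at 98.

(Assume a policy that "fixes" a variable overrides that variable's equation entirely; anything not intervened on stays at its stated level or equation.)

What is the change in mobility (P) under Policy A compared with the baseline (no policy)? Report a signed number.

215

Baseline:
  N = 55
  T = -20 − 55 = -75
  P = 153 − 5·(-75) = 528
Policy A (N := 98):
  N = 98
  T = -20 − 98 = -118
  P = 153 − 5·(-118) = 743
Change in P: 743 − 528 = 215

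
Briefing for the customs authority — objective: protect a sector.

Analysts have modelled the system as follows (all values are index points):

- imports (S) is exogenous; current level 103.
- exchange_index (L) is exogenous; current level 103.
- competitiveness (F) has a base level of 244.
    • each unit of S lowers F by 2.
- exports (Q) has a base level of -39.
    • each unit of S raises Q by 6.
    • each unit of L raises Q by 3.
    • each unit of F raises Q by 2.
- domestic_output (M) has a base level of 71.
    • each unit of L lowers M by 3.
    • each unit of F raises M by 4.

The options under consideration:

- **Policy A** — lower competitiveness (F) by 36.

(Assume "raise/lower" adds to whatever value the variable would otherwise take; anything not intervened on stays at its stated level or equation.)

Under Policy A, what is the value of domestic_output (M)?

-230

Policy A (F − 36):
  S = 103
  L = 103
  F = 244 − 2·103 (−36 from intervention) = 2
  M = 71 − 3·103 + 4·2 = -230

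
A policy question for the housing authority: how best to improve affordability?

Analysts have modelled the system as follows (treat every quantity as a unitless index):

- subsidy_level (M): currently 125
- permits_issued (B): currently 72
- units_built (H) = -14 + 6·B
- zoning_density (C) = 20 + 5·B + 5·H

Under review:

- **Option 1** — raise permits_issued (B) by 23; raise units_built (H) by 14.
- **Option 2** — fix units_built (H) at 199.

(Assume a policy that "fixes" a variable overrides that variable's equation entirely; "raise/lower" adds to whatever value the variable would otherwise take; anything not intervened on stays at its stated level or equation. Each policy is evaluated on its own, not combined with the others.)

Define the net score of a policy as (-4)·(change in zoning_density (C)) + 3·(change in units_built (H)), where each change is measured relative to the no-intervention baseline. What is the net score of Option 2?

3723

Baseline:
  B = 72
  H = -14 + 6·72 = 418
  C = 20 + 5·72 + 5·418 = 2470
Option 2 (H := 199):
  B = 72
  H = 199
  C = 20 + 5·72 + 5·199 = 1375
ΔC = 1375 − 2470 = -1095; ΔH = 199 − 418 = -219
Score = (-4)·(-1095) + 3·(-219) = 3723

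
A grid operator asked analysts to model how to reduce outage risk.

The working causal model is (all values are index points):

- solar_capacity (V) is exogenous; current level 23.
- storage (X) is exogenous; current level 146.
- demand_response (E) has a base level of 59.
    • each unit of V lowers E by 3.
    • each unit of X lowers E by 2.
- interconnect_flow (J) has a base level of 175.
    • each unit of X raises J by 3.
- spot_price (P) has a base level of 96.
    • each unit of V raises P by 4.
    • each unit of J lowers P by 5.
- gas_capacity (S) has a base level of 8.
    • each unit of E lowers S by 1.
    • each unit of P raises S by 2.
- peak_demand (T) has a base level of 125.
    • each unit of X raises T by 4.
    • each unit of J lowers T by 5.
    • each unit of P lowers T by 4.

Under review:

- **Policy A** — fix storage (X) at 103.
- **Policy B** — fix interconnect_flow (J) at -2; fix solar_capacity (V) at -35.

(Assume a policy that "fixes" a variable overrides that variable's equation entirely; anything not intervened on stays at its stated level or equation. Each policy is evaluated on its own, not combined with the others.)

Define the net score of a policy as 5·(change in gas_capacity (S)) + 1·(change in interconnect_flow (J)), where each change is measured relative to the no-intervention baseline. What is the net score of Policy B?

Baseline:
  V = 23
  X = 146
  E = 59 − 3·23 − 2·146 = -302
  J = 175 + 3·146 = 613
  P = 96 + 4·23 − 5·613 = -2877
  S = 8 − (-302) + 2·(-2877) = -5444
Policy B (J := -2, V := -35):
  V = -35
  X = 146
  E = 59 − 3·(-35) − 2·146 = -128
  J = -2
  P = 96 + 4·(-35) − 5·(-2) = -34
  S = 8 − (-128) + 2·(-34) = 68
ΔS = 68 − (-5444) = 5512; ΔJ = -2 − 613 = -615
Score = 5·5512 + 1·(-615) = 26945

26945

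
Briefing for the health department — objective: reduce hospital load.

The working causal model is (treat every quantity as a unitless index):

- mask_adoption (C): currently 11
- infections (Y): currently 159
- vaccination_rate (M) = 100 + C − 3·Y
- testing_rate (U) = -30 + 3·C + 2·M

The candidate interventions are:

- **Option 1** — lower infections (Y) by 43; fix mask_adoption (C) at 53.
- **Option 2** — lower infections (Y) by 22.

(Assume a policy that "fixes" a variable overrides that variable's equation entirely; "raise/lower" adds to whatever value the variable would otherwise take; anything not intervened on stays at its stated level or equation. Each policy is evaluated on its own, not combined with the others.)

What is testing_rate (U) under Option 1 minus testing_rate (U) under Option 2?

336

Option 1 (Y − 43, C := 53):
  C = 53
  Y = 159 − 43 = 116
  M = 100 + 53 − 3·116 = -195
  U = -30 + 3·53 + 2·(-195) = -261
Option 2 (Y − 22):
  C = 11
  Y = 159 − 22 = 137
  M = 100 + 11 − 3·137 = -300
  U = -30 + 3·11 + 2·(-300) = -597
U: -261 − (-597) = 336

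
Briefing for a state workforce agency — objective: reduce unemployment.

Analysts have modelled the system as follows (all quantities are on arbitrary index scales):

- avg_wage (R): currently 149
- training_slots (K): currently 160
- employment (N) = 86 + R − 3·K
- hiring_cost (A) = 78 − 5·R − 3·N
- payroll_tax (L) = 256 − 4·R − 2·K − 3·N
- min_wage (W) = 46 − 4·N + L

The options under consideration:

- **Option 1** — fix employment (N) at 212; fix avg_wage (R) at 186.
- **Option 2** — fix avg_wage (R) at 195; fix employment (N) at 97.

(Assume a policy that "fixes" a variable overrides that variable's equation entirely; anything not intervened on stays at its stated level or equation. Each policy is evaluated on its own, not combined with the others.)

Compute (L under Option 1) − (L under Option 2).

-309

Option 1 (N := 212, R := 186):
  R = 186
  K = 160
  N = 212
  L = 256 − 4·186 − 2·160 − 3·212 = -1444
Option 2 (R := 195, N := 97):
  R = 195
  K = 160
  N = 97
  L = 256 − 4·195 − 2·160 − 3·97 = -1135
L: -1444 − (-1135) = -309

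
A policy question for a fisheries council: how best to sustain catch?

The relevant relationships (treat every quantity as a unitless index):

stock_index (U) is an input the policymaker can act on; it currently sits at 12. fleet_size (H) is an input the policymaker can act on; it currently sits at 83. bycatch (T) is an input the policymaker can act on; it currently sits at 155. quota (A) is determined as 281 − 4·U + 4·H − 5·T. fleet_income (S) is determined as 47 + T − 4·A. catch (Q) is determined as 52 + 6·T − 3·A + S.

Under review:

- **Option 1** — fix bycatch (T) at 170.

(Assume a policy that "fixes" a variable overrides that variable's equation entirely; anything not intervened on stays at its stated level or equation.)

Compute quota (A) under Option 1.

-285

Option 1 (T := 170):
  U = 12
  H = 83
  T = 170
  A = 281 − 4·12 + 4·83 − 5·170 = -285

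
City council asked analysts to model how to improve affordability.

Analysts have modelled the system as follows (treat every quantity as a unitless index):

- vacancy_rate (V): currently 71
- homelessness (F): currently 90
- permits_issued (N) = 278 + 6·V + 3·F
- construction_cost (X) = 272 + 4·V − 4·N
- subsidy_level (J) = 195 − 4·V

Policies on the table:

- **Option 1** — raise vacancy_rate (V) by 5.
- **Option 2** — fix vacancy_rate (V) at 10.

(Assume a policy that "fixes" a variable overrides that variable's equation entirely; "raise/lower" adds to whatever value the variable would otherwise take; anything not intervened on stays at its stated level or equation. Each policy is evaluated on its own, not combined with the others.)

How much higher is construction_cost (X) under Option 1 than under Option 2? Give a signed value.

-1320

Option 1 (V + 5):
  V = 71 + 5 = 76
  F = 90
  N = 278 + 6·76 + 3·90 = 1004
  X = 272 + 4·76 − 4·1004 = -3440
Option 2 (V := 10):
  V = 10
  F = 90
  N = 278 + 6·10 + 3·90 = 608
  X = 272 + 4·10 − 4·608 = -2120
X: -3440 − (-2120) = -1320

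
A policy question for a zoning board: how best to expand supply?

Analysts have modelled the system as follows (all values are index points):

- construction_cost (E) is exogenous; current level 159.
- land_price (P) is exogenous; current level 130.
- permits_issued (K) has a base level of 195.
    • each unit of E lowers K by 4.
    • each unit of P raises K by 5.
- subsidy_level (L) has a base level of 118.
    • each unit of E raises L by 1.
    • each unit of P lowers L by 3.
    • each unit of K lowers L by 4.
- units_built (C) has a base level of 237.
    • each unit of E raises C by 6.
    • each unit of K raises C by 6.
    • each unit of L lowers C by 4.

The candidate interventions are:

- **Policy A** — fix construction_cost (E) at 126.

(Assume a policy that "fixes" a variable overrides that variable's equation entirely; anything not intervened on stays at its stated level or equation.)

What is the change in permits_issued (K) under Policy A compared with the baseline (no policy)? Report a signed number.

Baseline:
  E = 159
  P = 130
  K = 195 − 4·159 + 5·130 = 209
Policy A (E := 126):
  E = 126
  P = 130
  K = 195 − 4·126 + 5·130 = 341
Change in K: 341 − 209 = 132

132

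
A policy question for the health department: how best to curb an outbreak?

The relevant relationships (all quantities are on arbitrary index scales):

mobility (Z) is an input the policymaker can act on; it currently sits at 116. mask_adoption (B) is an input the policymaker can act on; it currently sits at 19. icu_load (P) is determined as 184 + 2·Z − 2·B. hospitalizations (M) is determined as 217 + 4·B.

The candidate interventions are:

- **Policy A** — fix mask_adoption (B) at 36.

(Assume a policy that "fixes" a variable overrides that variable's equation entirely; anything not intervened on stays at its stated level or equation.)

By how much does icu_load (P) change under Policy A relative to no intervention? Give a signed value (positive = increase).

-34

Baseline:
  Z = 116
  B = 19
  P = 184 + 2·116 − 2·19 = 378
Policy A (B := 36):
  Z = 116
  B = 36
  P = 184 + 2·116 − 2·36 = 344
Change in P: 344 − 378 = -34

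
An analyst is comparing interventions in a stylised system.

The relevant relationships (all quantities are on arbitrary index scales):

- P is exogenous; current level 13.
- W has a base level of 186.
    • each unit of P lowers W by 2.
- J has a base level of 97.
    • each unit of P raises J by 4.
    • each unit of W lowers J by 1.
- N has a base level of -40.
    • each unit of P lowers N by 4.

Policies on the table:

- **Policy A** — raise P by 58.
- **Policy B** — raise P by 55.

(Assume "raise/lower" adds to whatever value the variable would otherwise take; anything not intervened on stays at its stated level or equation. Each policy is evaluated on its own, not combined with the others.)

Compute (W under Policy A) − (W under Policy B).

-6

Policy A (P + 58):
  P = 13 + 58 = 71
  W = 186 − 2·71 = 44
Policy B (P + 55):
  P = 13 + 55 = 68
  W = 186 − 2·68 = 50
W: 44 − 50 = -6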